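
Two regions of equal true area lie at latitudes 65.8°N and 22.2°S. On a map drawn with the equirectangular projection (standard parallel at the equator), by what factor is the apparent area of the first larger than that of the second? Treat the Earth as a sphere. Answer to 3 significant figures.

Plate carrée maps x = Rλ, y = Rφ. The meridian scale is h = 1 and the parallel scale is k = 1/cos φ = sec φ.
Areal scale at 65.8°: h·k = 1.000 × 2.439 = 2.439.
Areal scale at 22.2°: h·k = 1.000 × 1.080 = 1.080.
Ratio = 2.439/1.080 ≈ 2.26.

2.26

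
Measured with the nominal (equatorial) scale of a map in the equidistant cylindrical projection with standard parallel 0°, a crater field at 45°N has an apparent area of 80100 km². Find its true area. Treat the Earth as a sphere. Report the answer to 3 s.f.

For the equirectangular projection with φ₀ = 0 (plate carrée), h = 1 along meridians and k = sec φ along parallels.
Areal scale = h·k = 1 × sec φ; at 45°, h = 1.000, k = 1.414, so h·k = 1.414.
True area = apparent / (areal scale) = 80100 / 1.414 ≈ 56600 km².

56600 km²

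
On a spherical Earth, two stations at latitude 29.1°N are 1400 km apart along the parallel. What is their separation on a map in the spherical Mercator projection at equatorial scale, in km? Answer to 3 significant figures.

For Mercator, h = k = sec φ (a conformal cylindrical projection has a single point scale, 1/cos φ).
Along the parallel, k = sec 29.1° = 1/0.8738 = 1.144.
Map distance = 1400 × 1.144 ≈ 1600 km.

1600 km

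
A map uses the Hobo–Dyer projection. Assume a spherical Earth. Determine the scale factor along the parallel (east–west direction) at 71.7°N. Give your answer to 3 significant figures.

2.53

Hobo–Dyer is a cylindrical equal-area projection with standard parallels at ±37.5°. Cylindrical equal-area (φ₀ = 37.5°): h = cos φ / cos 37.5° along meridians, k = cos 37.5° / cos φ along parallels; h·k = 1.
k = cos 37.5° / cos 71.7° = 0.7934/0.3140 = 2.527.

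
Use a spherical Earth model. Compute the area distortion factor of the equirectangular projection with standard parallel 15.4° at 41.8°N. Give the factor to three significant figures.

The equidistant cylindrical projection with φ₀ = 15.4° has h = 1 (meridians true) and k = cos φ₀ / cos φ along parallels.
Areal scale = h·k = 1 × cos φ₀ / cos φ; at 41.8°, h = 1.000, k = 1.293, so h·k = 1.293.

1.29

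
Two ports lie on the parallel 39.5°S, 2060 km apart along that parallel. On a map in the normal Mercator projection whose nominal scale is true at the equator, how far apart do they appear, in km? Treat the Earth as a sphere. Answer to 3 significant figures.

For Mercator, h = k = sec φ (a conformal cylindrical projection has a single point scale, 1/cos φ).
Along the parallel, k = sec 39.5° = 1/0.7716 = 1.296.
Map distance = 2060 × 1.296 ≈ 2670 km.

2670 km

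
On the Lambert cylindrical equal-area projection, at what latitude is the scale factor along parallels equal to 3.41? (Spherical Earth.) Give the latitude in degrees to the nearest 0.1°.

72.9°

The Lambert cylindrical equal-area projection is the cylindrical equal-area projection with its standard parallel at the equator (φ₀ = 0). A cylindrical equal-area projection with standard parallel φ₀ has meridian scale h = cos φ / cos φ₀ and parallel scale k = cos φ₀ / cos φ (so areas are preserved, h·k = 1).
k = cos φ₀ / cos φ = 3.41  ⇒  cos φ = cos 0° / 3.41 = 0.2933.
φ = arccos(0.2933) ≈ 72.9°.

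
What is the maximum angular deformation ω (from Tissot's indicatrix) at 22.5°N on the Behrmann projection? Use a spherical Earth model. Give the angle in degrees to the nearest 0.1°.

Behrmann is a cylindrical equal-area projection with standard parallels at ±30°. Cylindrical equal-area (φ₀ = 30°): h = cos φ / cos 30° along meridians, k = cos 30° / cos φ along parallels; h·k = 1.
At 22.5°: h = 1.067, k = 0.9374; principal scales a = 1.067, b = 0.9374.
sin(ω/2) = (a − b)/(a + b) = 0.1294/2.004 = 0.06458, so ω = 2 arcsin(0.06458) ≈ 7.4°.

7.4°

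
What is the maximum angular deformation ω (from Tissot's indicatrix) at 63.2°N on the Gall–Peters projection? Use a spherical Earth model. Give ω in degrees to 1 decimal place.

49.9°

Gall–Peters is a cylindrical equal-area projection with standard parallels at ±45°. A cylindrical equal-area projection with standard parallel φ₀ has meridian scale h = cos φ / cos φ₀ and parallel scale k = cos φ₀ / cos φ (so areas are preserved, h·k = 1).
At 63.2°: h = 0.6376, k = 1.568; principal scales a = 1.568, b = 0.6376.
sin(ω/2) = (a − b)/(a + b) = 0.9307/2.206 = 0.4219, so ω = 2 arcsin(0.4219) ≈ 49.9°.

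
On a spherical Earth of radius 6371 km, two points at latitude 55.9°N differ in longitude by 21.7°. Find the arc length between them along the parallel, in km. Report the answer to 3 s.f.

1350 km

Arc length along a parallel = R cos φ · Δλ (with Δλ in radians).
= 6371 × cos 55.9° × (21.7° × π/180) = 6371 × 0.5606 × 0.3787 ≈ 1350 km.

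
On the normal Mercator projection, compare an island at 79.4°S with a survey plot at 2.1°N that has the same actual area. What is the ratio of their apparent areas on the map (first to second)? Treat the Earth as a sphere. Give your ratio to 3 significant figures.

Mercator areal scale is sec²φ.
At 79.4°: sec²(79.4°) = 1/0.1840² = 29.55.
At 2.1°: sec²(2.1°) = 1/0.9993² = 1.001.
Ratio = 29.55/1.001 = cos²(2.1°)/cos²(79.4°) ≈ 29.5.

29.5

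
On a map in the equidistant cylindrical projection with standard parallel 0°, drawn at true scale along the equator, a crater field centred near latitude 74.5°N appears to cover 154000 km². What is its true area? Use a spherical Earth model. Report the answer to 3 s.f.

Plate carrée maps x = Rλ, y = Rφ. The meridian scale is h = 1 and the parallel scale is k = 1/cos φ = sec φ.
Areal scale = h·k = 1 × sec φ; at 74.5°, h = 1.000, k = 3.742, so h·k = 3.742.
True area = apparent / (areal scale) = 154000 / 3.742 ≈ 41200 km².

41200 km²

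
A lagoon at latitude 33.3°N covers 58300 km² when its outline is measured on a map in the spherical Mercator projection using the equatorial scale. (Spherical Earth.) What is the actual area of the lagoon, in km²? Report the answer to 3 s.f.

The Mercator projection is conformal; its linear scale factor is the same in every direction and equals sec φ = 1/cos φ.
Areal scale = k² = sec²φ = 1/cos²(33.3°) = 1/0.8358² = 1.431.
True area = apparent / (areal scale) = 58300 / 1.431 ≈ 40700 km².

40700 km²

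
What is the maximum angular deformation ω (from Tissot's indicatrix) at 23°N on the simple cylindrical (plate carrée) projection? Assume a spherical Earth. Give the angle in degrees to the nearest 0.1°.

In the plate carrée (x = Rλ, y = Rφ), meridians are true-scale (h = 1) and parallels are stretched by k = sec φ.
At 23°: h = 1.000, k = 1.086; principal scales a = 1.086, b = 1.000.
sin(ω/2) = (a − b)/(a + b) = 0.08636/2.086 = 0.04139, so ω = 2 arcsin(0.04139) ≈ 4.7°.

4.7°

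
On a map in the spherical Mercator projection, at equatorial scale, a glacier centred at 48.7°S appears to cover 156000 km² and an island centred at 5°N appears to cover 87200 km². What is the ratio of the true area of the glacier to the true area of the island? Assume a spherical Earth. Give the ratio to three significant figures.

0.785

Mercator's areal exaggeration is sec²φ; hence true area = (apparent area) · cos²φ.
True area of glacier: 156000 × cos²(48.7°) = 156000 × 0.4356 = 67950 km².
True area of island: 87200 × cos²(5°) = 87200 × 0.9924 = 86540 km².
Ratio = 67950 / 86540 ≈ 0.785.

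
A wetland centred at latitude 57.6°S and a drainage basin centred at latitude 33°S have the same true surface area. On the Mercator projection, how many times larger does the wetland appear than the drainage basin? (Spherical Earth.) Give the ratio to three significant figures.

Mercator areal scale is sec²φ.
At 57.6°: sec²(57.6°) = 1/0.5358² = 3.483.
At 33°: sec²(33°) = 1/0.8387² = 1.422.
Ratio = 3.483/1.422 = cos²(33°)/cos²(57.6°) ≈ 2.45.

2.45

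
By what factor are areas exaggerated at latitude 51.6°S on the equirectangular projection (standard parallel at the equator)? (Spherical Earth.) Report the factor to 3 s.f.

1.61

For the equirectangular projection with φ₀ = 0 (plate carrée), h = 1 along meridians and k = sec φ along parallels.
Areal scale = h·k = 1 × sec φ; at 51.6°, h = 1.000, k = 1.610, so h·k = 1.610.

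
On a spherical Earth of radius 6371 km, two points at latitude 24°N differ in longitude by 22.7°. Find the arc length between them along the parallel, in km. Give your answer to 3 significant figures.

2310 km

Arc length along a parallel = R cos φ · Δλ (with Δλ in radians).
= 6371 × cos 24° × (22.7° × π/180) = 6371 × 0.9135 × 0.3962 ≈ 2310 km.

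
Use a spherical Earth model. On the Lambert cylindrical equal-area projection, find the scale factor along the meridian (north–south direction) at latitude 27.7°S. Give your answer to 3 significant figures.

0.885

The Lambert cylindrical equal-area projection is the cylindrical equal-area projection with its standard parallel at the equator (φ₀ = 0). Cylindrical equal-area (φ₀ = 0°): h = cos φ / cos 0° along meridians, k = cos 0° / cos φ along parallels; h·k = 1.
h = cos 27.7° / cos 0° = 0.8854/1.000 = 0.8854.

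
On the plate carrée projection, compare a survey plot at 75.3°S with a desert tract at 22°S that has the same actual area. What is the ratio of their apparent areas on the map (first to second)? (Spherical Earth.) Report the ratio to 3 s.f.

3.65

For the equirectangular projection with φ₀ = 0 (plate carrée), h = 1 along meridians and k = sec φ along parallels.
Areal scale at 75.3°: h·k = 1.000 × 3.941 = 3.941.
Areal scale at 22°: h·k = 1.000 × 1.079 = 1.079.
Ratio = 3.941/1.079 ≈ 3.65.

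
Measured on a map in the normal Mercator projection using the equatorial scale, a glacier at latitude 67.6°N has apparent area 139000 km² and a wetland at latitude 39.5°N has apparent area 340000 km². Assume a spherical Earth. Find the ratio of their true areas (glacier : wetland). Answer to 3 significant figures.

0.0997

Mercator's areal exaggeration is sec²φ; hence true area = (apparent area) · cos²φ.
True area of glacier: 139000 × cos²(67.6°) = 139000 × 0.1452 = 20180 km².
True area of wetland: 340000 × cos²(39.5°) = 340000 × 0.5954 = 202400 km².
Ratio = 20180 / 202400 ≈ 0.0997.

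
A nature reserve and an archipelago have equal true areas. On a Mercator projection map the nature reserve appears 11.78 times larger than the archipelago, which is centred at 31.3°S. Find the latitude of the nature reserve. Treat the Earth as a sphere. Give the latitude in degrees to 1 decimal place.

75.6°

For equal true areas on Mercator, apparent areas scale as sec²φ, so the ratio is cos²φ₂ / cos²φ₁.
cos²φ₂ / cos²φ₁ = 11.78  ⇒  cos φ₁ = cos 31.3° / √11.78 = 0.8545/3.432 = 0.2490.
φ₁ = arccos(0.2490) ≈ 75.6°.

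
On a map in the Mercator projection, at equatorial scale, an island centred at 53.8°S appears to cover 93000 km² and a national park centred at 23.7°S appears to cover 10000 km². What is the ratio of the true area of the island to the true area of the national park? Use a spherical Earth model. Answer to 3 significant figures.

3.87

Mercator's areal exaggeration is sec²φ; hence true area = (apparent area) · cos²φ.
True area of island: 93000 × cos²(53.8°) = 93000 × 0.3488 = 32440 km².
True area of national park: 10000 × cos²(23.7°) = 10000 × 0.8384 = 8384 km².
Ratio = 32440 / 8384 ≈ 3.87.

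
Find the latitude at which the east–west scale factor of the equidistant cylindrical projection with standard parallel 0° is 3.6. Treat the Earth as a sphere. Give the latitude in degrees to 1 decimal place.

73.9°

Plate carrée: h = 1, k = sec φ along parallels.
sec φ = 3.6  ⇒  cos φ = 0.2778  ⇒  φ ≈ 73.9°.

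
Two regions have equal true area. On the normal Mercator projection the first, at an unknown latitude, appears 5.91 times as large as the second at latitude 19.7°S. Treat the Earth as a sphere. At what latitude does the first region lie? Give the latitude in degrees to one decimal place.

Mercator areal scale is sec²φ, so apparent-area ratio = sec²φ₁ / sec²φ₂ = cos²φ₂ / cos²φ₁.
cos²φ₂ / cos²φ₁ = 5.91  ⇒  cos φ₁ = cos 19.7° / √5.91 = 0.9415/2.431 = 0.3873.
φ₁ = arccos(0.3873) ≈ 67.2°.

67.2°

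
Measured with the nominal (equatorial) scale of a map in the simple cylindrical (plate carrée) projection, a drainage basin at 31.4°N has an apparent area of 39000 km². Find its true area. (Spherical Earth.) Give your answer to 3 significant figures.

33300 km²

In the plate carrée (x = Rλ, y = Rφ), meridians are true-scale (h = 1) and parallels are stretched by k = sec φ.
Areal scale = h·k = 1 × sec φ; at 31.4°, h = 1.000, k = 1.172, so h·k = 1.172.
True area = apparent / (areal scale) = 39000 / 1.172 ≈ 33300 km².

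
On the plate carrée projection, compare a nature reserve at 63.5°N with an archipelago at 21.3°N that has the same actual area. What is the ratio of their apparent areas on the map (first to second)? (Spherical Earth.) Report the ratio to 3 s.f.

Plate carrée maps x = Rλ, y = Rφ. The meridian scale is h = 1 and the parallel scale is k = 1/cos φ = sec φ.
Areal scale at 63.5°: h·k = 1.000 × 2.241 = 2.241.
Areal scale at 21.3°: h·k = 1.000 × 1.073 = 1.073.
Ratio = 2.241/1.073 ≈ 2.09.

2.09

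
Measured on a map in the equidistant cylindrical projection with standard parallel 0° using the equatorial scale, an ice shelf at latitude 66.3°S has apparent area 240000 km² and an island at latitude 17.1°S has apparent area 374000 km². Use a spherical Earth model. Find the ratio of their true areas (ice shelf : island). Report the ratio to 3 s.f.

Plate carrée has h = 1 and k = sec φ, giving areal scale sec φ; true area = (apparent area) · cos φ.
True area of ice shelf: 240000 × cos(66.3°) = 240000 × 0.4019 = 96470 km².
True area of island: 374000 × cos(17.1°) = 374000 × 0.9558 = 357500 km².
Ratio = 96470 / 357500 ≈ 0.270.

0.270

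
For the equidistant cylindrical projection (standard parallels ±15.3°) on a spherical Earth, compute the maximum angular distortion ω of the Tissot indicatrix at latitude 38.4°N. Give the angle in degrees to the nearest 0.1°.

With standard parallel φ₀ = 15.3°, the equirectangular projection gives x = Rλ cos φ₀, y = Rφ, so h = 1 and k = cos 15.3° / cos φ.
At 38.4°: h = 1.000, k = 1.231; principal scales a = 1.231, b = 1.000.
sin(ω/2) = (a − b)/(a + b) = 0.2308/2.231 = 0.1035, so ω = 2 arcsin(0.1035) ≈ 11.9°.

11.9°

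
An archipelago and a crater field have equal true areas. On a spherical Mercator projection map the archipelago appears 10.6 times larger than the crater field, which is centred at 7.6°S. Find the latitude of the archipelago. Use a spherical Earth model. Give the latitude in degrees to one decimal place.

72.3°

For equal true areas on Mercator, apparent areas scale as sec²φ, so the ratio is cos²φ₂ / cos²φ₁.
cos²φ₂ / cos²φ₁ = 10.6  ⇒  cos φ₁ = cos 7.6° / √10.6 = 0.9912/3.256 = 0.3044.
φ₁ = arccos(0.3044) ≈ 72.3°.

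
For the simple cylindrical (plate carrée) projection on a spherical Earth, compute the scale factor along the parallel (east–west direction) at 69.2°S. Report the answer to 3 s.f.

2.82

In the plate carrée (x = Rλ, y = Rφ), meridians are true-scale (h = 1) and parallels are stretched by k = sec φ.
k = 1/cos 69.2° = 1/0.3551 = 2.816.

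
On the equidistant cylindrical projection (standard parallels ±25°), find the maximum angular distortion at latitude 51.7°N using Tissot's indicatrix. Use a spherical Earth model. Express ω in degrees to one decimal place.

21.6°

With standard parallel φ₀ = 25°, the equirectangular projection gives x = Rλ cos φ₀, y = Rφ, so h = 1 and k = cos 25° / cos φ.
At 51.7°: h = 1.000, k = 1.462; principal scales a = 1.462, b = 1.000.
sin(ω/2) = (a − b)/(a + b) = 0.4623/2.462 = 0.1878, so ω = 2 arcsin(0.1878) ≈ 21.6°.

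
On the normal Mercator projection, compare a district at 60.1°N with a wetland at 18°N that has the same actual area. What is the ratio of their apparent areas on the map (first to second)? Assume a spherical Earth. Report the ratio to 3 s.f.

3.64

Mercator is conformal with k = sec φ, so areal scale = k² = sec²φ.
At 60.1°: sec²(60.1°) = 1/0.4985² = 4.024.
At 18°: sec²(18°) = 1/0.9511² = 1.106.
Ratio = 4.024/1.106 = cos²(18°)/cos²(60.1°) ≈ 3.64.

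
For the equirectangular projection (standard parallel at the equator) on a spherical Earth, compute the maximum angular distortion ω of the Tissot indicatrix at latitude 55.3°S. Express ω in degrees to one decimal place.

31.9°

In the plate carrée (x = Rλ, y = Rφ), meridians are true-scale (h = 1) and parallels are stretched by k = sec φ.
At 55.3°: h = 1.000, k = 1.757; principal scales a = 1.757, b = 1.000.
sin(ω/2) = (a − b)/(a + b) = 0.7566/2.757 = 0.2745, so ω = 2 arcsin(0.2745) ≈ 31.9°.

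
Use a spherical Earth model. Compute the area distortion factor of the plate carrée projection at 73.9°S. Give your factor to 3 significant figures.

For the equirectangular projection with φ₀ = 0 (plate carrée), h = 1 along meridians and k = sec φ along parallels.
Areal scale = h·k = 1 × sec φ; at 73.9°, h = 1.000, k = 3.606, so h·k = 3.606.

3.61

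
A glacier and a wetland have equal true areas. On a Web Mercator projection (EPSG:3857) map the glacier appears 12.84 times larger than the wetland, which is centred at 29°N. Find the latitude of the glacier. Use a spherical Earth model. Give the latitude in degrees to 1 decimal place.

75.9°

On Mercator, (apparent₁)/(apparent₂) = sec²φ₁ / sec²φ₂ when true areas are equal.
cos²φ₂ / cos²φ₁ = 12.84  ⇒  cos φ₁ = cos 29° / √12.84 = 0.8746/3.583 = 0.2441.
φ₁ = arccos(0.2441) ≈ 75.9°.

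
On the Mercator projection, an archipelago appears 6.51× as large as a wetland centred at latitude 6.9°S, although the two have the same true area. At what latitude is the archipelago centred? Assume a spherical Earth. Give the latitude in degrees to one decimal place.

For equal true areas on Mercator, apparent areas scale as sec²φ, so the ratio is cos²φ₂ / cos²φ₁.
cos²φ₂ / cos²φ₁ = 6.51  ⇒  cos φ₁ = cos 6.9° / √6.51 = 0.9928/2.551 = 0.3891.
φ₁ = arccos(0.3891) ≈ 67.1°.

67.1°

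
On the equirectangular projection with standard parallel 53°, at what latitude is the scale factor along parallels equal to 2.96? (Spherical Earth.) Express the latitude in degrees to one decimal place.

78.3°

With standard parallel φ₀ = 53°, the equirectangular projection gives x = Rλ cos φ₀, y = Rφ, so h = 1 and k = cos 53° / cos φ.
k = cos φ₀ / cos φ = 2.96  ⇒  cos φ = cos 53° / 2.96 = 0.2033.
φ = arccos(0.2033) ≈ 78.3°.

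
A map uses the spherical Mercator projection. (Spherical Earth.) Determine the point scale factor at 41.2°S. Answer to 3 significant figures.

1.33

Mercator is conformal, so the point scale is isotropic: h = k = sec φ = 1/cos φ.
k = 1/cos 41.2° = 1/0.7524 = 1.329.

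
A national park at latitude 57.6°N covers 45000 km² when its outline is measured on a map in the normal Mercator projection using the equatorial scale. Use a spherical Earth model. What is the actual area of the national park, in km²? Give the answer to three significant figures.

For Mercator, h = k = sec φ (a conformal cylindrical projection has a single point scale, 1/cos φ).
Areal scale = k² = sec²φ = 1/cos²(57.6°) = 1/0.5358² = 3.483.
True area = apparent / (areal scale) = 45000 / 3.483 ≈ 12900 km².

12900 km²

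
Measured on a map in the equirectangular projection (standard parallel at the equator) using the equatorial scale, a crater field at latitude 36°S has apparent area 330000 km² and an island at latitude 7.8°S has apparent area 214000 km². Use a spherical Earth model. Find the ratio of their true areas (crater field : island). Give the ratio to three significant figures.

1.26

On the plate carrée, areal scale = h·k = 1 × sec φ, so true area = apparent × cos φ.
True area of crater field: 330000 × cos(36°) = 330000 × 0.8090 = 267000 km².
True area of island: 214000 × cos(7.8°) = 214000 × 0.9907 = 212000 km².
Ratio = 267000 / 212000 ≈ 1.26.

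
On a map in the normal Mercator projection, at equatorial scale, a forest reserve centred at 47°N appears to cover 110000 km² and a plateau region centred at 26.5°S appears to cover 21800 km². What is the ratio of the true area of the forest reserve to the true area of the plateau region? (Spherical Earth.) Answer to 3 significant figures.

Mercator's areal exaggeration is sec²φ; hence true area = (apparent area) · cos²φ.
True area of forest reserve: 110000 × cos²(47°) = 110000 × 0.4651 = 51160 km².
True area of plateau region: 21800 × cos²(26.5°) = 21800 × 0.8009 = 17460 km².
Ratio = 51160 / 17460 ≈ 2.93.

2.93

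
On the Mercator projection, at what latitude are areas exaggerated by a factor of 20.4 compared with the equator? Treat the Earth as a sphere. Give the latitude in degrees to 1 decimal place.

Mercator areal scale is sec²φ.
sec²φ = 20.4  ⇒  cos²φ = 0.04902  ⇒  cos φ = 0.2214.
φ = arccos(0.2214) ≈ 77.2°.

77.2°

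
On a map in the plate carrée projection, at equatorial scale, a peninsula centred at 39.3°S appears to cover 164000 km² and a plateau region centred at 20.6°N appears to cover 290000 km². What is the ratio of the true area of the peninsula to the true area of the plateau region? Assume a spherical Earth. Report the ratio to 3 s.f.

On the plate carrée, areal scale = h·k = 1 × sec φ, so true area = apparent × cos φ.
True area of peninsula: 164000 × cos(39.3°) = 164000 × 0.7738 = 126900 km².
True area of plateau region: 290000 × cos(20.6°) = 290000 × 0.9361 = 271500 km².
Ratio = 126900 / 271500 ≈ 0.468.

0.468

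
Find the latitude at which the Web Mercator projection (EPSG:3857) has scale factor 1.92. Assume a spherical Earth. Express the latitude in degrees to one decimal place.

Mercator scale is k = sec φ = 1/cos φ.
1/cos φ = 1.92  ⇒  cos φ = 0.5208  ⇒  φ = arccos(0.5208) ≈ 58.6°.

58.6°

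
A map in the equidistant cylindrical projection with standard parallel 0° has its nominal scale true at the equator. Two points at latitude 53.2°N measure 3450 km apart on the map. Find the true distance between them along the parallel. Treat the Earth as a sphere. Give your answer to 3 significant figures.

Plate carrée maps x = Rλ, y = Rφ. The meridian scale is h = 1 and the parallel scale is k = 1/cos φ = sec φ.
Along the parallel at 53.2°, map distances are exaggerated by k = sec 53.2° = 1.669.
True distance = 3450 / 1.669 = 3450 × cos 53.2° ≈ 2070 km.

2070 km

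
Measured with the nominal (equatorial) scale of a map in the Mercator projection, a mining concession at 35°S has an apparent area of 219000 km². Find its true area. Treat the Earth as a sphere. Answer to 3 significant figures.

147000 km²

Mercator is conformal, so the point scale is isotropic: h = k = sec φ = 1/cos φ.
Areal scale = k² = sec²φ = 1/cos²(35°) = 1/0.8192² = 1.490.
True area = apparent / (areal scale) = 219000 / 1.490 ≈ 147000 km².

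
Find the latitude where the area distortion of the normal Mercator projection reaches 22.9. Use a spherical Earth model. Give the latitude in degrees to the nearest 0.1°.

77.9°

Mercator areal scale is sec²φ.
sec²φ = 22.9  ⇒  cos²φ = 0.04367  ⇒  cos φ = 0.2090.
φ = arccos(0.2090) ≈ 77.9°.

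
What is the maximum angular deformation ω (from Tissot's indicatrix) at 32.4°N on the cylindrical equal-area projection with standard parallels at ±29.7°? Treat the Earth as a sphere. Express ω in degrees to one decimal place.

3.3°

A cylindrical equal-area projection with standard parallel φ₀ has meridian scale h = cos φ / cos φ₀ and parallel scale k = cos φ₀ / cos φ (so areas are preserved, h·k = 1).
At 32.4°: h = 0.9720, k = 1.029; principal scales a = 1.029, b = 0.9720.
sin(ω/2) = (a − b)/(a + b) = 0.05676/2.001 = 0.02837, so ω = 2 arcsin(0.02837) ≈ 3.3°.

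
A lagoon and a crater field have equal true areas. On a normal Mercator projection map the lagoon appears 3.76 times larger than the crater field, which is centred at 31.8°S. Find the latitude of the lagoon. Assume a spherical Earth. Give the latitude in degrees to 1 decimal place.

Mercator areal scale is sec²φ, so apparent-area ratio = sec²φ₁ / sec²φ₂ = cos²φ₂ / cos²φ₁.
cos²φ₂ / cos²φ₁ = 3.76  ⇒  cos φ₁ = cos 31.8° / √3.76 = 0.8499/1.939 = 0.4383.
φ₁ = arccos(0.4383) ≈ 64.0°.

64.0°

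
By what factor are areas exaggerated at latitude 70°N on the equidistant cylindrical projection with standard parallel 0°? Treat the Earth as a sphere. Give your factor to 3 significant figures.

For the equirectangular projection with φ₀ = 0 (plate carrée), h = 1 along meridians and k = sec φ along parallels.
Areal scale = h·k = 1 × sec φ; at 70°, h = 1.000, k = 2.924, so h·k = 2.924.

2.92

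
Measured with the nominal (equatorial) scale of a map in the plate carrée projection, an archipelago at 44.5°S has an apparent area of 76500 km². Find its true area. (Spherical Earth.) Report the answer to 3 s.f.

54600 km²

Plate carrée maps x = Rλ, y = Rφ. The meridian scale is h = 1 and the parallel scale is k = 1/cos φ = sec φ.
Areal scale = h·k = 1 × sec φ; at 44.5°, h = 1.000, k = 1.402, so h·k = 1.402.
True area = apparent / (areal scale) = 76500 / 1.402 ≈ 54600 km².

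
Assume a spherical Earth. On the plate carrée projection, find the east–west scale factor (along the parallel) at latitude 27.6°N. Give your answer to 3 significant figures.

1.13

In the plate carrée (x = Rλ, y = Rφ), meridians are true-scale (h = 1) and parallels are stretched by k = sec φ.
k = 1/cos 27.6° = 1/0.8862 = 1.128.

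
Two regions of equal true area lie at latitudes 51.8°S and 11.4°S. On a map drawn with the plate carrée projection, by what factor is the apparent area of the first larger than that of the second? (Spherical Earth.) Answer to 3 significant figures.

In the plate carrée (x = Rλ, y = Rφ), meridians are true-scale (h = 1) and parallels are stretched by k = sec φ.
Areal scale at 51.8°: h·k = 1.000 × 1.617 = 1.617.
Areal scale at 11.4°: h·k = 1.000 × 1.020 = 1.020.
Ratio = 1.617/1.020 ≈ 1.59.

1.59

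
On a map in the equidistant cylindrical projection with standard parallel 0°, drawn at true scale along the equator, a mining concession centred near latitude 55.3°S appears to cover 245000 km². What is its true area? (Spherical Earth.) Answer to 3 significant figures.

139000 km²

For the equirectangular projection with φ₀ = 0 (plate carrée), h = 1 along meridians and k = sec φ along parallels.
Areal scale = h·k = 1 × sec φ; at 55.3°, h = 1.000, k = 1.757, so h·k = 1.757.
True area = apparent / (areal scale) = 245000 / 1.757 ≈ 139000 km².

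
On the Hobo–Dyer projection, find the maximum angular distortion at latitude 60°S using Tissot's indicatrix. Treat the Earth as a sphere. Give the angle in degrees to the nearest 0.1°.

The Hobo–Dyer projection is cylindrical equal-area with φ₀ = 37.5°. For cylindrical equal-area with standard parallel φ₀, h = cos φ / cos φ₀ and k = cos φ₀ / cos φ, so h·k = 1.
At 60°: h = 0.6302, k = 1.587; principal scales a = 1.587, b = 0.6302.
sin(ω/2) = (a − b)/(a + b) = 0.9565/2.217 = 0.4314, so ω = 2 arcsin(0.4314) ≈ 51.1°.

51.1°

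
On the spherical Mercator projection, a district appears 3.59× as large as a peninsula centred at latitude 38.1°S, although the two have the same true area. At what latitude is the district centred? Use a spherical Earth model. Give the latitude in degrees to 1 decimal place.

65.5°

For equal true areas on Mercator, apparent areas scale as sec²φ, so the ratio is cos²φ₂ / cos²φ₁.
cos²φ₂ / cos²φ₁ = 3.59  ⇒  cos φ₁ = cos 38.1° / √3.59 = 0.7869/1.895 = 0.4153.
φ₁ = arccos(0.4153) ≈ 65.5°.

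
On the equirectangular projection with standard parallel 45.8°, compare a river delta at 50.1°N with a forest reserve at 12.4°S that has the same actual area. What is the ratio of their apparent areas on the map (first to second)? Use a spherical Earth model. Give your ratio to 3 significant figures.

In the equirectangular projection with standard parallel φ₀ = 45.8° (x = Rλ cos φ₀, y = Rφ), meridians are true-scale (h = 1) and the parallel scale is k = cos φ₀ / cos φ.
Areal scale at 50.1°: h·k = 1.000 × 1.087 = 1.087.
Areal scale at 12.4°: h·k = 1.000 × 0.7138 = 0.7138.
Ratio = 1.087/0.7138 ≈ 1.52.

1.52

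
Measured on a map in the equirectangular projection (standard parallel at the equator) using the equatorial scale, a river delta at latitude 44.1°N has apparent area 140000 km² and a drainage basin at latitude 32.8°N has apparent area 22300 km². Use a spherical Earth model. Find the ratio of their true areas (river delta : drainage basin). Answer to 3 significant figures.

5.36

Plate carrée has h = 1 and k = sec φ, giving areal scale sec φ; true area = (apparent area) · cos φ.
True area of river delta: 140000 × cos(44.1°) = 140000 × 0.7181 = 100500 km².
True area of drainage basin: 22300 × cos(32.8°) = 22300 × 0.8406 = 18740 km².
Ratio = 100500 / 18740 ≈ 5.36.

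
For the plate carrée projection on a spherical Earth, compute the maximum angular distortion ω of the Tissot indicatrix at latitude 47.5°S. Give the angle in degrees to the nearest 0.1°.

For the equirectangular projection with φ₀ = 0 (plate carrée), h = 1 along meridians and k = sec φ along parallels.
At 47.5°: h = 1.000, k = 1.480; principal scales a = 1.480, b = 1.000.
sin(ω/2) = (a − b)/(a + b) = 0.4802/2.480 = 0.1936, so ω = 2 arcsin(0.1936) ≈ 22.3°.

22.3°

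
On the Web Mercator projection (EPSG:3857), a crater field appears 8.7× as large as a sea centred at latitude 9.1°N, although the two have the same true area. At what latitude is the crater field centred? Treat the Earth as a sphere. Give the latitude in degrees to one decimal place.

For equal true areas on Mercator, apparent areas scale as sec²φ, so the ratio is cos²φ₂ / cos²φ₁.
cos²φ₂ / cos²φ₁ = 8.7  ⇒  cos φ₁ = cos 9.1° / √8.7 = 0.9874/2.950 = 0.3348.
φ₁ = arccos(0.3348) ≈ 70.4°.

70.4°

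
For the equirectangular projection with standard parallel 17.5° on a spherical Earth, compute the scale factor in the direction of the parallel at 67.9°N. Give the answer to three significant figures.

In the equirectangular projection with standard parallel φ₀ = 17.5° (x = Rλ cos φ₀, y = Rφ), meridians are true-scale (h = 1) and the parallel scale is k = cos φ₀ / cos φ.
k = cos 17.5° / cos 67.9° = 0.9537/0.3762 = 2.535.

2.53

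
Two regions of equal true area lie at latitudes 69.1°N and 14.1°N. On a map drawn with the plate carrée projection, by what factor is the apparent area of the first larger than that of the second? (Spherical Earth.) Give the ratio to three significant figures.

Plate carrée maps x = Rλ, y = Rφ. The meridian scale is h = 1 and the parallel scale is k = 1/cos φ = sec φ.
Areal scale at 69.1°: h·k = 1.000 × 2.803 = 2.803.
Areal scale at 14.1°: h·k = 1.000 × 1.031 = 1.031.
Ratio = 2.803/1.031 ≈ 2.72.

2.72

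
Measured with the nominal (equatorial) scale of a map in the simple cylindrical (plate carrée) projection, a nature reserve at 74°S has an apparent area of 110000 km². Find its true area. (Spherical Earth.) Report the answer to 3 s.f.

30300 km²

For the equirectangular projection with φ₀ = 0 (plate carrée), h = 1 along meridians and k = sec φ along parallels.
Areal scale = h·k = 1 × sec φ; at 74°, h = 1.000, k = 3.628, so h·k = 3.628.
True area = apparent / (areal scale) = 110000 / 3.628 ≈ 30300 km².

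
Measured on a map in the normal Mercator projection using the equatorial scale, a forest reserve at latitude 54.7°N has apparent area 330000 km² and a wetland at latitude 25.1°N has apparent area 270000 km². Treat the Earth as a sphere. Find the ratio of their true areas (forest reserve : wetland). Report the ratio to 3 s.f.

0.498

On Mercator the areal scale is sec²φ, so true area = apparent × cos²φ.
True area of forest reserve: 330000 × cos²(54.7°) = 330000 × 0.3339 = 110200 km².
True area of wetland: 270000 × cos²(25.1°) = 270000 × 0.8201 = 221400 km².
Ratio = 110200 / 221400 ≈ 0.498.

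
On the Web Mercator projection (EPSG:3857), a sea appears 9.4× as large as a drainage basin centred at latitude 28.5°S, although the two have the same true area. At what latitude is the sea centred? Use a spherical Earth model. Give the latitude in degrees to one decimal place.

Mercator areal scale is sec²φ, so apparent-area ratio = sec²φ₁ / sec²φ₂ = cos²φ₂ / cos²φ₁.
cos²φ₂ / cos²φ₁ = 9.4  ⇒  cos φ₁ = cos 28.5° / √9.4 = 0.8788/3.066 = 0.2866.
φ₁ = arccos(0.2866) ≈ 73.3°.

73.3°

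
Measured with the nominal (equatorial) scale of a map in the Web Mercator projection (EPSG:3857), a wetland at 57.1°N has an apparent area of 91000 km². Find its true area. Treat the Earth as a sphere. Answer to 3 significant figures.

26800 km²

The Mercator projection is conformal; its linear scale factor is the same in every direction and equals sec φ = 1/cos φ.
Areal scale = k² = sec²φ = 1/cos²(57.1°) = 1/0.5432² = 3.389.
True area = apparent / (areal scale) = 91000 / 3.389 ≈ 26800 km².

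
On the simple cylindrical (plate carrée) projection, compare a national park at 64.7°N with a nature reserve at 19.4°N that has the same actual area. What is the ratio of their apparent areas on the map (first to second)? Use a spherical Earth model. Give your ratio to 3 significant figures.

Plate carrée maps x = Rλ, y = Rφ. The meridian scale is h = 1 and the parallel scale is k = 1/cos φ = sec φ.
Areal scale at 64.7°: h·k = 1.000 × 2.340 = 2.340.
Areal scale at 19.4°: h·k = 1.000 × 1.060 = 1.060.
Ratio = 2.340/1.060 ≈ 2.21.

2.21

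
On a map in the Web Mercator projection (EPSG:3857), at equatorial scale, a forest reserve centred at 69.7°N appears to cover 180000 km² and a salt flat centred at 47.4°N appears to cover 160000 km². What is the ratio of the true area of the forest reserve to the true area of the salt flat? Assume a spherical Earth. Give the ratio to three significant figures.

0.296

Mercator's areal exaggeration is sec²φ; hence true area = (apparent area) · cos²φ.
True area of forest reserve: 180000 × cos²(69.7°) = 180000 × 0.1204 = 21670 km².
True area of salt flat: 160000 × cos²(47.4°) = 160000 × 0.4582 = 73310 km².
Ratio = 21670 / 73310 ≈ 0.296.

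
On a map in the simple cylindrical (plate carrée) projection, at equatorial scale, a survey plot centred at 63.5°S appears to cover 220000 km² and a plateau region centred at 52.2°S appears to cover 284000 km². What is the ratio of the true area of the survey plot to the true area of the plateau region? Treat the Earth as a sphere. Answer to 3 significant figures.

0.564

Plate carrée has h = 1 and k = sec φ, giving areal scale sec φ; true area = (apparent area) · cos φ.
True area of survey plot: 220000 × cos(63.5°) = 220000 × 0.4462 = 98160 km².
True area of plateau region: 284000 × cos(52.2°) = 284000 × 0.6129 = 174100 km².
Ratio = 98160 / 174100 ≈ 0.564.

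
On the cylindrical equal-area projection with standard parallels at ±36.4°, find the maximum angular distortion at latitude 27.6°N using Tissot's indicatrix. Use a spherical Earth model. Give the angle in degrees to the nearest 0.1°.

11.0°

A cylindrical equal-area projection with standard parallel φ₀ has meridian scale h = cos φ / cos φ₀ and parallel scale k = cos φ₀ / cos φ (so areas are preserved, h·k = 1).
At 27.6°: h = 1.101, k = 0.9082; principal scales a = 1.101, b = 0.9082.
sin(ω/2) = (a − b)/(a + b) = 0.1928/2.009 = 0.09594, so ω = 2 arcsin(0.09594) ≈ 11.0°.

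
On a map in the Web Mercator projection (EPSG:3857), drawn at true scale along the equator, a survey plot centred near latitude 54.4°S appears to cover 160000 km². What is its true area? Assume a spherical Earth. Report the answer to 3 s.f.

54200 km²

For Mercator, h = k = sec φ (a conformal cylindrical projection has a single point scale, 1/cos φ).
Areal scale = k² = sec²φ = 1/cos²(54.4°) = 1/0.5821² = 2.951.
True area = apparent / (areal scale) = 160000 / 2.951 ≈ 54200 km².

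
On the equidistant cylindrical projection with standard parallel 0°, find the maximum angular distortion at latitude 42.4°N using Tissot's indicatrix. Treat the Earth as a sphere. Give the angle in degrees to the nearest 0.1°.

17.3°

In the plate carrée (x = Rλ, y = Rφ), meridians are true-scale (h = 1) and parallels are stretched by k = sec φ.
At 42.4°: h = 1.000, k = 1.354; principal scales a = 1.354, b = 1.000.
sin(ω/2) = (a − b)/(a + b) = 0.3542/2.354 = 0.1504, so ω = 2 arcsin(0.1504) ≈ 17.3°.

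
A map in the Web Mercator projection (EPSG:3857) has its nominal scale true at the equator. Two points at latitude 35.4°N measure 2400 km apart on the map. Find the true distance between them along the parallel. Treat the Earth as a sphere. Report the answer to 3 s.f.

For Mercator, h = k = sec φ (a conformal cylindrical projection has a single point scale, 1/cos φ).
Along the parallel at 35.4°, map distances are exaggerated by k = sec 35.4° = 1.227.
True distance = 2400 / 1.227 = 2400 × cos 35.4° ≈ 1960 km.

1960 km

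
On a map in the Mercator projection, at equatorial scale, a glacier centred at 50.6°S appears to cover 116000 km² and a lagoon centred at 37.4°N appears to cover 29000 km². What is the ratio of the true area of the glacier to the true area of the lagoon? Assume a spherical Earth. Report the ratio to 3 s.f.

2.55

Since Mercator area scale is 1/cos²φ, the true area equals the apparent area multiplied by cos²φ.
True area of glacier: 116000 × cos²(50.6°) = 116000 × 0.4029 = 46730 km².
True area of lagoon: 29000 × cos²(37.4°) = 29000 × 0.6311 = 18300 km².
Ratio = 46730 / 18300 ≈ 2.55.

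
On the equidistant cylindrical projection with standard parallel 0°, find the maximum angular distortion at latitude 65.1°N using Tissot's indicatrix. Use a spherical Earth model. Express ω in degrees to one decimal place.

48.1°

Plate carrée maps x = Rλ, y = Rφ. The meridian scale is h = 1 and the parallel scale is k = 1/cos φ = sec φ.
At 65.1°: h = 1.000, k = 2.375; principal scales a = 2.375, b = 1.000.
sin(ω/2) = (a − b)/(a + b) = 1.375/3.375 = 0.4074, so ω = 2 arcsin(0.4074) ≈ 48.1°.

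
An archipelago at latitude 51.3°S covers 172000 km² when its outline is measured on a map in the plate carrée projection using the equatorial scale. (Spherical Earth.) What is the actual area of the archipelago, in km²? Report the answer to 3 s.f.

108000 km²

Plate carrée maps x = Rλ, y = Rφ. The meridian scale is h = 1 and the parallel scale is k = 1/cos φ = sec φ.
Areal scale = h·k = 1 × sec φ; at 51.3°, h = 1.000, k = 1.599, so h·k = 1.599.
True area = apparent / (areal scale) = 172000 / 1.599 ≈ 108000 km².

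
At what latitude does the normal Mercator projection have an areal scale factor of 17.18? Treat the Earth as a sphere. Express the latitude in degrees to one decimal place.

76.0°

Mercator areal scale is sec²φ.
sec²φ = 17.18  ⇒  cos²φ = 0.05821  ⇒  cos φ = 0.2413.
φ = arccos(0.2413) ≈ 76.0°.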